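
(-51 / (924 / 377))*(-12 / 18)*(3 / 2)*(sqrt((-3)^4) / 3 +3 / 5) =74.91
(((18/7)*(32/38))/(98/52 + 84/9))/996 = 1872/9659125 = 0.00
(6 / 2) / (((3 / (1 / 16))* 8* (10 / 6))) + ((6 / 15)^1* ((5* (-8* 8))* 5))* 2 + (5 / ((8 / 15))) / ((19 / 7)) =-1276.54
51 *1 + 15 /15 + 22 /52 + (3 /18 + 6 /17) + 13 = 43720 /663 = 65.94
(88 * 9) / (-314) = -396 / 157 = -2.52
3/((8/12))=9/2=4.50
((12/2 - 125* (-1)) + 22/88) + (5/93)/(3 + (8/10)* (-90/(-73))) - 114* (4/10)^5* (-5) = 9275862671/67657500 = 137.10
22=22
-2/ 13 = -0.15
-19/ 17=-1.12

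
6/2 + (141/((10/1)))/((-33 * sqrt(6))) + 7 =10 - 47 * sqrt(6)/660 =9.83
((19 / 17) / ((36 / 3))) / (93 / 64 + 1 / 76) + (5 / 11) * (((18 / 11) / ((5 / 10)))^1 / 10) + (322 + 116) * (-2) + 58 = -8998030784 / 11002893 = -817.79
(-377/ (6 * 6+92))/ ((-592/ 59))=22243/ 75776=0.29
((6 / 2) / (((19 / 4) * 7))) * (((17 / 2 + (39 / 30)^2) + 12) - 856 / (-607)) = 4297599 / 2018275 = 2.13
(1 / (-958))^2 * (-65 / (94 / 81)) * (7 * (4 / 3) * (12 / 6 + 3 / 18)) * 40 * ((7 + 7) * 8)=-59623200 / 10783727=-5.53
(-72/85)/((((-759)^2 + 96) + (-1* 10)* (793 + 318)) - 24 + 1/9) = -162/108064495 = -0.00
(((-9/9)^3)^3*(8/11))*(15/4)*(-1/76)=15/418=0.04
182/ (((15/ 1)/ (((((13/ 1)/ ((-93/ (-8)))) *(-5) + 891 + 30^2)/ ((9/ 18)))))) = 43325.92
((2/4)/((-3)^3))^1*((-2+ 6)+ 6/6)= -5/54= -0.09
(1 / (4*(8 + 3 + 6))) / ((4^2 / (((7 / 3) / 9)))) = 7 / 29376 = 0.00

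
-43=-43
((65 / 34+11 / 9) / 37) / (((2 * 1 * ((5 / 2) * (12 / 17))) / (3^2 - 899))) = -85351 / 3996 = -21.36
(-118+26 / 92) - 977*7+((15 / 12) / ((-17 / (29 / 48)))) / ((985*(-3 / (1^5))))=-308652519941 / 44367552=-6956.72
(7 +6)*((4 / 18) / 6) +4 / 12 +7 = 211 / 27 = 7.81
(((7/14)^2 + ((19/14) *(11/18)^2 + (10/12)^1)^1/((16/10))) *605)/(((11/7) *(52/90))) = 10853425/14976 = 724.72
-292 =-292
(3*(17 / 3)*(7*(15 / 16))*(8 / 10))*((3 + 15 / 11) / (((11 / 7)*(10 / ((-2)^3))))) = -119952 / 605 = -198.27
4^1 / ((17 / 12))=48 / 17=2.82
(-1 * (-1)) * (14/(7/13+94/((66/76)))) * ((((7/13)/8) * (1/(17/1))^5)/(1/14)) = 11319/132520933238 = 0.00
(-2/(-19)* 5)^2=100/361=0.28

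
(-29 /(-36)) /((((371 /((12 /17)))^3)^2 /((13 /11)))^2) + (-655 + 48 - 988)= -764574887739368571115769713194582652351859023355699 /479357296388318853364118942441744610386010678121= -1595.00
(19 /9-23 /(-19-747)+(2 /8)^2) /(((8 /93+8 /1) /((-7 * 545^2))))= -7833468542375 /13824768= -566625.68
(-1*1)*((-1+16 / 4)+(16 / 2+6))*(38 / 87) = -7.43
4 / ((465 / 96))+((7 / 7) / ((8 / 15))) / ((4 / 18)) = 22973 / 2480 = 9.26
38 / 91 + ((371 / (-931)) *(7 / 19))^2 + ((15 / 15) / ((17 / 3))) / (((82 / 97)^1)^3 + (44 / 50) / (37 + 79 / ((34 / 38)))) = 167640123727241628 / 230309826251035349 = 0.73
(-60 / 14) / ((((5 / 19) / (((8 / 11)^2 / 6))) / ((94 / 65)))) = -114304 / 55055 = -2.08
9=9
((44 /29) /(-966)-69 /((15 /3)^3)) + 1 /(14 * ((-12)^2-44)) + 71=986753141 /14007000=70.45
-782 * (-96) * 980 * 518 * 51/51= 38109550080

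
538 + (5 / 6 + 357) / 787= 2542583 / 4722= 538.45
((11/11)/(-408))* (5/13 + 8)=-109/5304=-0.02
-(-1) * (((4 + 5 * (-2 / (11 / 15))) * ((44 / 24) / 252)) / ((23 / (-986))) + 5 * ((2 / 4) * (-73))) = -179.49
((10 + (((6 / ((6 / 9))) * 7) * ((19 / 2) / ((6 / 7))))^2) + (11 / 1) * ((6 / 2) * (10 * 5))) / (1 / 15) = 117411135 / 16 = 7338195.94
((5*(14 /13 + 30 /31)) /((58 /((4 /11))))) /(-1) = -8240 /128557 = -0.06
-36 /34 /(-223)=18 /3791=0.00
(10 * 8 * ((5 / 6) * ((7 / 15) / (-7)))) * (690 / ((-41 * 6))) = 4600 / 369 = 12.47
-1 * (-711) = 711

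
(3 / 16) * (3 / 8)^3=81 / 8192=0.01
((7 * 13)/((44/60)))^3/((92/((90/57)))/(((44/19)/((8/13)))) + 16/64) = 1983775657500/16334153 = 121449.56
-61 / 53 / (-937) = 61 / 49661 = 0.00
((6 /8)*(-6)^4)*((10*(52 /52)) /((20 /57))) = 27702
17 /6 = 2.83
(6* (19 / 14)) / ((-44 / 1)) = -57 / 308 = -0.19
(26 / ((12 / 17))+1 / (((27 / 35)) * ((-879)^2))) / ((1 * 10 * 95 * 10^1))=1536783019 / 396364833000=0.00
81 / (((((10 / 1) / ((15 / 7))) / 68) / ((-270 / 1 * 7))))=-2230740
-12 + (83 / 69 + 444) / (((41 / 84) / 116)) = 99763996 / 943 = 105794.27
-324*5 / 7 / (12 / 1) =-19.29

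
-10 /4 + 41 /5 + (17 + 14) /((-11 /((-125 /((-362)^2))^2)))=5383585713061 /944489146480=5.70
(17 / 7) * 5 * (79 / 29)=6715 / 203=33.08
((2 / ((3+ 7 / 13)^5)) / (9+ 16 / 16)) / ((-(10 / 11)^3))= -494190983 / 1029814880000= -0.00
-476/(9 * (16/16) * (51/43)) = -1204/27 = -44.59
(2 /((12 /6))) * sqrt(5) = sqrt(5) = 2.24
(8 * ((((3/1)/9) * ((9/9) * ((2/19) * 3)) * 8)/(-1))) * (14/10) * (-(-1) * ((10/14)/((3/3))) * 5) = -640/19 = -33.68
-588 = -588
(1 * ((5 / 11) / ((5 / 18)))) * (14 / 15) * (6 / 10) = 252 / 275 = 0.92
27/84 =0.32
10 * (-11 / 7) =-15.71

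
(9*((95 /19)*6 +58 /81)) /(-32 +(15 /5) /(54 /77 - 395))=-75538168 /8746047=-8.64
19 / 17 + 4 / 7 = 201 / 119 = 1.69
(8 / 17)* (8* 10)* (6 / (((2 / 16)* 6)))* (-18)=-92160 / 17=-5421.18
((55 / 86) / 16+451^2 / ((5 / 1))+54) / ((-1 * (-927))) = 280251571 / 6377760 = 43.94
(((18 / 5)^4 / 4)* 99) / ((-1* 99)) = -26244 / 625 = -41.99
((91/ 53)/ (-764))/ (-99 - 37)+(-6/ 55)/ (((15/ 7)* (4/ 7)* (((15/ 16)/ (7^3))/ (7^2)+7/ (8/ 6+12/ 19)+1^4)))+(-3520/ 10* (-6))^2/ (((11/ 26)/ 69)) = 675844502914112408985111/ 929028857970400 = 727474175.98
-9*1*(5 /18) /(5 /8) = -4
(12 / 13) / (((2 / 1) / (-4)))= -24 / 13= -1.85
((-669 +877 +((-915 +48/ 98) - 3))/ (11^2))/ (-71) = 34766/ 420959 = 0.08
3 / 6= 1 / 2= 0.50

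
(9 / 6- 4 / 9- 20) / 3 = -341 / 54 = -6.31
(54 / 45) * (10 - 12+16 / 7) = 12 / 35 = 0.34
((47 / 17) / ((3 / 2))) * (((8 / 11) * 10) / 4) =3.35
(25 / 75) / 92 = 1 / 276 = 0.00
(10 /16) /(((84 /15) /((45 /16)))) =1125 /3584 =0.31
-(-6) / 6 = 1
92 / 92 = 1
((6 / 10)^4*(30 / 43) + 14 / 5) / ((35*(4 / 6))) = 23304 / 188125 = 0.12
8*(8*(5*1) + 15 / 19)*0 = 0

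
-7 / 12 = -0.58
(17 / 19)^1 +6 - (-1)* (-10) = -59 / 19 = -3.11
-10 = -10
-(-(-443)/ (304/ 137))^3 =-223549076519371/ 28094464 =-7957050.77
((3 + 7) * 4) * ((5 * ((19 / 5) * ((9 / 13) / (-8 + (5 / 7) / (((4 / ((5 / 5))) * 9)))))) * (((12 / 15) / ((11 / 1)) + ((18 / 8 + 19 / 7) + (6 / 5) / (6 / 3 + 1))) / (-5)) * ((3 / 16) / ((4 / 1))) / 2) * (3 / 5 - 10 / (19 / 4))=-2034639 / 804400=-2.53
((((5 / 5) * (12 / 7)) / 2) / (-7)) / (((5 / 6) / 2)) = -72 / 245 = -0.29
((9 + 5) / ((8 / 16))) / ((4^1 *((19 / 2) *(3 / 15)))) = 70 / 19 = 3.68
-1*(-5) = 5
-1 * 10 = -10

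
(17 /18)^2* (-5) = -1445 /324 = -4.46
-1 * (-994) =994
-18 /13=-1.38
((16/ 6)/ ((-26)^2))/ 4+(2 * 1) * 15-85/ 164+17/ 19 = 47990629/ 1579812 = 30.38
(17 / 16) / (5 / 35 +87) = 119 / 9760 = 0.01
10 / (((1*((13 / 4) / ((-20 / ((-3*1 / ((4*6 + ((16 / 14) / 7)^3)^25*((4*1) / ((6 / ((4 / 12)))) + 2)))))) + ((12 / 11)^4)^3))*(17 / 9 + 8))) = 9392643527527651672118799449054509121161540572825266108063673057314489583342605380023923750144566499203291578435566346578255551684005438792335303493187661898388717148410216448000 / 26387489168738172029722580465705662029030391390943425722720064396050279528712843994025821317329995599398429586504069918883113611796573660143677594175271252322206985681647098718959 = 0.36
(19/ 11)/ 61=19/ 671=0.03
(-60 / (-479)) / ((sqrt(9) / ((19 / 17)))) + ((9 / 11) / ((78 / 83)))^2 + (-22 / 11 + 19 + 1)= 12525123527 / 666064828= 18.80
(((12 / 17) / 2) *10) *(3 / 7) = 180 / 119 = 1.51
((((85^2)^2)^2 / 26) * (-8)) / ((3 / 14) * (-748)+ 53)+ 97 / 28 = 2136325716307197011 / 273364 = 7814948992212.57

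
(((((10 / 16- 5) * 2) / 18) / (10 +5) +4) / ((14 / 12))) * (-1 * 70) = -4285 / 18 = -238.06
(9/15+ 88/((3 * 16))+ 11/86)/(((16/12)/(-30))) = -2478/43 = -57.63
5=5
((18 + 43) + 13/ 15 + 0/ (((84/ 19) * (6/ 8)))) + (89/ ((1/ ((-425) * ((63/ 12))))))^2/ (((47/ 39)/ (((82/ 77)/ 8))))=2161912695265039/ 496320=4355884701.94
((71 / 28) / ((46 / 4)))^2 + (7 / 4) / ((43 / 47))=2186193 / 1114603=1.96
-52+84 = 32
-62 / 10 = -31 / 5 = -6.20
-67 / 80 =-0.84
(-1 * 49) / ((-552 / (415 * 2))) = 73.68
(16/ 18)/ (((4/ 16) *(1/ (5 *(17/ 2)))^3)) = 2456500/ 9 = 272944.44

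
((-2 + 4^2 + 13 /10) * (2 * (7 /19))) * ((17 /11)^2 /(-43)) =-309519 /494285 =-0.63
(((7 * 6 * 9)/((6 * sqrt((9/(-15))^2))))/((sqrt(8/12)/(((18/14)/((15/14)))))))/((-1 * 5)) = -63 * sqrt(6)/5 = -30.86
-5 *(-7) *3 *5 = 525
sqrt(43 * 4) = 2 * sqrt(43) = 13.11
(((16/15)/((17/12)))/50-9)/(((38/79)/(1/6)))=-1508347/484500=-3.11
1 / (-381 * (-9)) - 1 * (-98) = 336043 / 3429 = 98.00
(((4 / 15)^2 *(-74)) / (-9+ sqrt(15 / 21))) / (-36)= -1036 / 63225-148 *sqrt(35) / 569025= -0.02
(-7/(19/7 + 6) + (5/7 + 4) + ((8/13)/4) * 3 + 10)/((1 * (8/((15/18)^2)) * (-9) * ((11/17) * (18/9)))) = -5651225/52756704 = -0.11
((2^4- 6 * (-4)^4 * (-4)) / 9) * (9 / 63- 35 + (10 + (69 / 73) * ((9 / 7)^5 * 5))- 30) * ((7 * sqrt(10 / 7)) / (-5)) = 2753398384 * sqrt(70) / 525819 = 43810.86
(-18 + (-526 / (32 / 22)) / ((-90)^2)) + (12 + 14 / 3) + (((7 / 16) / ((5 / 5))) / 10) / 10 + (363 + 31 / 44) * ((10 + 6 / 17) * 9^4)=24704865.21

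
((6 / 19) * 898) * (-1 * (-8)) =43104 / 19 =2268.63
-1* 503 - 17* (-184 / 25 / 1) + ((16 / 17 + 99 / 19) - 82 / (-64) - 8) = -97790717 / 258400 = -378.45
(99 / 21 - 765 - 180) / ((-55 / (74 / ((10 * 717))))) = 81178 / 460075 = 0.18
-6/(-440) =3/220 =0.01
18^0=1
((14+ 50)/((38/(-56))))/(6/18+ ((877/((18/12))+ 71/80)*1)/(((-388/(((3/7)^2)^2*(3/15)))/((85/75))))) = -10016434176000/34174755707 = -293.09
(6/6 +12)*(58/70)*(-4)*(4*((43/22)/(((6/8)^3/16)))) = -132800512/10395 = -12775.42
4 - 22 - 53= -71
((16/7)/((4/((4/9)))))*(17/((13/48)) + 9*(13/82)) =182488/11193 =16.30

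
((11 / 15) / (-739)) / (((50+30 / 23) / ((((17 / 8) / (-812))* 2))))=4301 / 42484814400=0.00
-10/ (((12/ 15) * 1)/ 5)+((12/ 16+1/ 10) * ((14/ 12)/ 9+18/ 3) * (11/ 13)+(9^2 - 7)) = 223357/ 14040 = 15.91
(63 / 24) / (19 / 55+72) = 1155 / 31832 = 0.04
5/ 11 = 0.45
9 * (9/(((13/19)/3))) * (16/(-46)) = -36936/299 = -123.53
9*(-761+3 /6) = -13689 /2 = -6844.50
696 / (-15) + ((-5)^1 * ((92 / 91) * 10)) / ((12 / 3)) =-26862 / 455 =-59.04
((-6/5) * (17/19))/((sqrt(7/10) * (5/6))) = -612 * sqrt(70)/3325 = -1.54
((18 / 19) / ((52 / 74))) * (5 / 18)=185 / 494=0.37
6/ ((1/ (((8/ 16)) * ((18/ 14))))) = 27/ 7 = 3.86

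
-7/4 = -1.75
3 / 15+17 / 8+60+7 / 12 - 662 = -71891 / 120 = -599.09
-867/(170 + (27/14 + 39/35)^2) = -4248300/878369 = -4.84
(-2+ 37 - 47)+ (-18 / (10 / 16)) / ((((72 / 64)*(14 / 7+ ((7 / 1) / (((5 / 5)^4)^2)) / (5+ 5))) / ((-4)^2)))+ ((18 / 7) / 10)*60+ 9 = -26323 / 189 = -139.28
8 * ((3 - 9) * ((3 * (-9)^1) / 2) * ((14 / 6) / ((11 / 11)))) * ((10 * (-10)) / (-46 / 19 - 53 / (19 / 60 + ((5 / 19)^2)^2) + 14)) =45131670045 / 45756269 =986.35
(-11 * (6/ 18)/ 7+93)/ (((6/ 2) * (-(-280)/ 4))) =971/ 2205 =0.44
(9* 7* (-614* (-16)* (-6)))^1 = -3713472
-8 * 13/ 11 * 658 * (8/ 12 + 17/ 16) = -354991/ 33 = -10757.30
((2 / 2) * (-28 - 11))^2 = 1521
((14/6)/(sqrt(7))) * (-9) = -3 * sqrt(7) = -7.94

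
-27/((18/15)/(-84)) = 1890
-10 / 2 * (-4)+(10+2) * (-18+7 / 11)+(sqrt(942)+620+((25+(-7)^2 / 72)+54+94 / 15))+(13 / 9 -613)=-124043 / 1320+sqrt(942)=-63.28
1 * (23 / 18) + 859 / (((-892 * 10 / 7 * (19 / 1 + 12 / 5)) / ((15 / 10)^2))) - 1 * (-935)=936.21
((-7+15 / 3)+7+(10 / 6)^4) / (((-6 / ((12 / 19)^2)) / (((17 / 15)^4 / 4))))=-34410652 / 98688375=-0.35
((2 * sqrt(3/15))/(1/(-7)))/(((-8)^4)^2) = -7 * sqrt(5)/41943040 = -0.00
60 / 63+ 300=6320 / 21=300.95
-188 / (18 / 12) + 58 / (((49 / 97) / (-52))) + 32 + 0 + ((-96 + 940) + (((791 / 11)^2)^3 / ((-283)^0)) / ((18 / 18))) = 36006111276843419639 / 260419467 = 138261980533.29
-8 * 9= -72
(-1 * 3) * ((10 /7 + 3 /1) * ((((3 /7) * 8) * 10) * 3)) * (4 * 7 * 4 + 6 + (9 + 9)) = -9106560 /49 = -185848.16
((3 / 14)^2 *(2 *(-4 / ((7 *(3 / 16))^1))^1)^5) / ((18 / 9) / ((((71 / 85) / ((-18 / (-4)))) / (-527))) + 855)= 304942678016 / 3807301054725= 0.08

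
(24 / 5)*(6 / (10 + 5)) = 48 / 25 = 1.92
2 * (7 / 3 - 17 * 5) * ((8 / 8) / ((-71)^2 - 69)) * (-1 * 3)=0.10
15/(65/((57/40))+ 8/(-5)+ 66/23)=98325/307322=0.32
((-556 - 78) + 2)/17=-632/17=-37.18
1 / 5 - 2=-9 / 5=-1.80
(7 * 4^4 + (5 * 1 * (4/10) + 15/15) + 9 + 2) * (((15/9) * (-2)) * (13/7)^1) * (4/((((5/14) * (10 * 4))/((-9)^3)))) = 11410308/5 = 2282061.60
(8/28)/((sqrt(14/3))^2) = 3/49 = 0.06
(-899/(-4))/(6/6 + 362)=899/1452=0.62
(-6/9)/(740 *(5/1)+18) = -1/5577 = -0.00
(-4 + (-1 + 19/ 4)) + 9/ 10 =13/ 20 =0.65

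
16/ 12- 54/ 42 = 1/ 21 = 0.05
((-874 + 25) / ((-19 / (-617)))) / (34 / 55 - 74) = 28810815 / 76684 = 375.71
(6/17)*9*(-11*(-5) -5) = 2700/17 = 158.82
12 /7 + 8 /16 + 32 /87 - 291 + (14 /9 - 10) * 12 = -158239 /406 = -389.75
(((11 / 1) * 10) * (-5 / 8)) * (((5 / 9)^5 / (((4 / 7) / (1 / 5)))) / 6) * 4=-1203125 / 1417176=-0.85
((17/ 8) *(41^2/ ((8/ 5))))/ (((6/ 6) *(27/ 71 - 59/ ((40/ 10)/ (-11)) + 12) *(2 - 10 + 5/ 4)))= -2028967/ 1071252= -1.89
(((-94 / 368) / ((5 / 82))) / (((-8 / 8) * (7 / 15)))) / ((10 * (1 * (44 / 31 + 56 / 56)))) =0.37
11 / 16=0.69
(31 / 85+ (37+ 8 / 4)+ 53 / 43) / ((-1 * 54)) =-0.75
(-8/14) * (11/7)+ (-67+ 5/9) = -29698/441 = -67.34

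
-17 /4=-4.25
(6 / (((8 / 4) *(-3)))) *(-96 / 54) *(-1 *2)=-32 / 9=-3.56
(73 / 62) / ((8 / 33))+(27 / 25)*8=167361 / 12400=13.50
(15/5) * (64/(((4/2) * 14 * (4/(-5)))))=-60/7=-8.57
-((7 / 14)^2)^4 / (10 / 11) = -11 / 2560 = -0.00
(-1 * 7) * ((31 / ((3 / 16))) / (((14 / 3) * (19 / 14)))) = -3472 / 19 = -182.74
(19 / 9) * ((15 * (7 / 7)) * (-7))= -665 / 3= -221.67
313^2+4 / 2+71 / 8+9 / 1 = 783911 / 8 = 97988.88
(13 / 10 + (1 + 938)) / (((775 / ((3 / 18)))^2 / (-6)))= -9403 / 36037500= -0.00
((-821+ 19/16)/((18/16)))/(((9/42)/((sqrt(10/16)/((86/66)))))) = -1010009 * sqrt(10)/1548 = -2063.26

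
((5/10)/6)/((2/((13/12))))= 13/288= 0.05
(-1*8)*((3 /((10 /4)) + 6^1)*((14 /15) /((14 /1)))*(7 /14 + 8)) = -816 /25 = -32.64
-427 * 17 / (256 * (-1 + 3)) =-7259 / 512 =-14.18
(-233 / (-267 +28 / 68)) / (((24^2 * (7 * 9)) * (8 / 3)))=3961 / 438552576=0.00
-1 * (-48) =48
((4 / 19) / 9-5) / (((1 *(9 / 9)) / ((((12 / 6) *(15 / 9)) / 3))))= -8510 / 1539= -5.53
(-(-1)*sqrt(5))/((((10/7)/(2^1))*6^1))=7*sqrt(5)/30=0.52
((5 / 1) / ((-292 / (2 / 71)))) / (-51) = 5 / 528666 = 0.00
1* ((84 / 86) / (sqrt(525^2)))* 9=18 / 1075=0.02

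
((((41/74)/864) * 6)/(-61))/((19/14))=-287/6175152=-0.00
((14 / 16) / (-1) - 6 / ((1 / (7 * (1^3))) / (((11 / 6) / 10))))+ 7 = -1.58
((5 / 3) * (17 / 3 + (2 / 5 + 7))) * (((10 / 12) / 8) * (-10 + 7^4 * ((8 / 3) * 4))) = 9408245 / 162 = 58075.59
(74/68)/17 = 37/578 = 0.06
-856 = -856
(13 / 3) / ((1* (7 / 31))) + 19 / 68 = 27803 / 1428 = 19.47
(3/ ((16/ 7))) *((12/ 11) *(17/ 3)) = 357/ 44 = 8.11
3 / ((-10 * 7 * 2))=-3 / 140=-0.02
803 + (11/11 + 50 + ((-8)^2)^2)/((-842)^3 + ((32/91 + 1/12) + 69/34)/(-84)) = 747485309601922639/930865897968437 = 803.00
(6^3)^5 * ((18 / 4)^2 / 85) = 9521245937664 / 85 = 112014658090.16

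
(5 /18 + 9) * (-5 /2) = -835 /36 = -23.19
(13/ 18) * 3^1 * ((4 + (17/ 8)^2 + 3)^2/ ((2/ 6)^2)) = 21183591/ 8192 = 2585.89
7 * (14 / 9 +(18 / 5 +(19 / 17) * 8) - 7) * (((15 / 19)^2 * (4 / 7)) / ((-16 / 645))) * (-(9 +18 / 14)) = 315153450 / 42959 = 7336.14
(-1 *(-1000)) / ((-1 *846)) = -1.18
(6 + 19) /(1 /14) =350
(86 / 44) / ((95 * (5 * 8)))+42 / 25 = 140491 / 83600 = 1.68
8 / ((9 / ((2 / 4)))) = 4 / 9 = 0.44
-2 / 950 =-0.00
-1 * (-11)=11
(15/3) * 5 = 25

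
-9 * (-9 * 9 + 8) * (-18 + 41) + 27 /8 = 120915 /8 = 15114.38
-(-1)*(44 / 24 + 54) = 335 / 6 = 55.83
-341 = -341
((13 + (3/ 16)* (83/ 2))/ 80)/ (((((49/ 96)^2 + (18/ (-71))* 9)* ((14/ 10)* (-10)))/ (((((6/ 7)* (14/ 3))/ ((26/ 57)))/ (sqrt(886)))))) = 692037* sqrt(886)/ 7616398439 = 0.00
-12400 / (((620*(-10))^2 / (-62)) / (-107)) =-107 / 50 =-2.14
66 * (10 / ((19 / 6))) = 3960 / 19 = 208.42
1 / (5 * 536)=1 / 2680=0.00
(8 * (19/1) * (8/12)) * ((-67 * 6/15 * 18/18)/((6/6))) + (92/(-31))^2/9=-117399568/43245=-2714.75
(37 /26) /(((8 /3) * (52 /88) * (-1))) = -1221 /1352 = -0.90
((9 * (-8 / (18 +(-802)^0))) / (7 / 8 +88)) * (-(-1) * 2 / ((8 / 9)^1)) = -144 / 1501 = -0.10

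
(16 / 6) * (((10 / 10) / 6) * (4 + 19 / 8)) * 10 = 85 / 3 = 28.33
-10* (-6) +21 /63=181 /3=60.33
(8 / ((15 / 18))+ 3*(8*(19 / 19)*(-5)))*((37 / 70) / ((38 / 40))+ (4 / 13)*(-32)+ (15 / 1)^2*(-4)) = 867833424 / 8645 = 100385.59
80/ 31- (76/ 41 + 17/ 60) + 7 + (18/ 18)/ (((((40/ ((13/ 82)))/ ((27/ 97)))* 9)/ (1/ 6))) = 440499937/ 59177760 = 7.44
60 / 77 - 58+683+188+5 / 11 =62696 / 77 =814.23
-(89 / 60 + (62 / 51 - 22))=19687 / 1020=19.30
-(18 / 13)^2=-324 / 169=-1.92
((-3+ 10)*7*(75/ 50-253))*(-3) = 73941/ 2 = 36970.50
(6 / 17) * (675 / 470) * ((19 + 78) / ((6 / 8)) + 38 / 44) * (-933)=-1082331315 / 17578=-61573.06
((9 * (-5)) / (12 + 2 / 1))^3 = -91125 / 2744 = -33.21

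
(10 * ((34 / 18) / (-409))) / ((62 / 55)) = -4675 / 114111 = -0.04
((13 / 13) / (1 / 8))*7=56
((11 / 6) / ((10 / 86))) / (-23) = -473 / 690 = -0.69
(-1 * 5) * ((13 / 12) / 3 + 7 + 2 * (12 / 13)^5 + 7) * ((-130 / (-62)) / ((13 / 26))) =-329.22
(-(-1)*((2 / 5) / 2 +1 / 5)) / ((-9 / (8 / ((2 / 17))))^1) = -136 / 45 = -3.02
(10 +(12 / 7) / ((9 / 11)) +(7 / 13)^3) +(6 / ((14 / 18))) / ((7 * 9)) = 3996233 / 322959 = 12.37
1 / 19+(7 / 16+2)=757 / 304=2.49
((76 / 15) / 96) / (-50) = -19 / 18000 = -0.00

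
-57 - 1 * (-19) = -38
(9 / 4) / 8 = 9 / 32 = 0.28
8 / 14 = 4 / 7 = 0.57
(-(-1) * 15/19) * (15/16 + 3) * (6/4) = 2835/608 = 4.66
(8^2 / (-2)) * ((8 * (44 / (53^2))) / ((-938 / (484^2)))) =1319329792 / 1317421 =1001.45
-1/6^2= -1/36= -0.03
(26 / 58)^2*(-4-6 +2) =-1352 / 841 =-1.61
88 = 88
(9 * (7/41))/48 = 21/656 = 0.03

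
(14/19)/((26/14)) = 98/247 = 0.40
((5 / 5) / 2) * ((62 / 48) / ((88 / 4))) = 31 / 1056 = 0.03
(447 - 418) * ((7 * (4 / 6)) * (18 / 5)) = 2436 / 5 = 487.20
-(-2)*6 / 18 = 2 / 3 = 0.67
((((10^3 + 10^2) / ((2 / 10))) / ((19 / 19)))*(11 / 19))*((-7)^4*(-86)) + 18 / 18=-12492402981 / 19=-657494893.74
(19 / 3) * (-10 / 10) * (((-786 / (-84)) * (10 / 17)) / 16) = -12445 / 5712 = -2.18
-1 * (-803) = 803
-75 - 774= -849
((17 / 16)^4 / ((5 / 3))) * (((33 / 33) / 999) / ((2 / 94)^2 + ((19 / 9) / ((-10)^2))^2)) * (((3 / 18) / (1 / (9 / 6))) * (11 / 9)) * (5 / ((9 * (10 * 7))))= 253684597375 / 122780503867392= 0.00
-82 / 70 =-41 / 35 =-1.17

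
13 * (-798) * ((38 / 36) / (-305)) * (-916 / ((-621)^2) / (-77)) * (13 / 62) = 0.00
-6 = -6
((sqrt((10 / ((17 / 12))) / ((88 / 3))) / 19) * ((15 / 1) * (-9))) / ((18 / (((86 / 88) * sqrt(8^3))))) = -3870 * sqrt(1870) / 39083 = -4.28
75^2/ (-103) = -5625/ 103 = -54.61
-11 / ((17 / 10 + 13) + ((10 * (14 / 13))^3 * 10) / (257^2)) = -15962061830 / 21605518991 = -0.74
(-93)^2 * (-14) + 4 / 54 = -3269320 / 27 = -121085.93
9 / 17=0.53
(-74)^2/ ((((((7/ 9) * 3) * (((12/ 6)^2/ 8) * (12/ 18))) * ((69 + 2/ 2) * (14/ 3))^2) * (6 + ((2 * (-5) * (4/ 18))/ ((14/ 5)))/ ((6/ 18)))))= 332667/ 18247600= 0.02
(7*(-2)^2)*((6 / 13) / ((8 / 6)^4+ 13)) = 1944 / 2431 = 0.80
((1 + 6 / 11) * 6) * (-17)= -1734 / 11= -157.64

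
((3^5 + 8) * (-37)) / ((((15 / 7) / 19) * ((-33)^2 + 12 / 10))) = -1235171 / 16353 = -75.53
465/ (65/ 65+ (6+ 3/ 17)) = 7905/ 122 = 64.80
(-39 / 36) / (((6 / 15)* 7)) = -65 / 168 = -0.39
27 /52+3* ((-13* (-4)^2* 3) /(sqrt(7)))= -707.03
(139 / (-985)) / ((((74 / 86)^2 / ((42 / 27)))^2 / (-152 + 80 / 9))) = 119966657003872 / 1345769418465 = 89.14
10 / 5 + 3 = 5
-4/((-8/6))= 3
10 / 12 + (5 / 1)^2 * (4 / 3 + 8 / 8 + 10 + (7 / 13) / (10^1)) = 12110 / 39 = 310.51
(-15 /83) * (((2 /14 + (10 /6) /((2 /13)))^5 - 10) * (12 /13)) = -26575.53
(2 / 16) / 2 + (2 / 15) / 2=31 / 240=0.13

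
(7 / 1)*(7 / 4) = 49 / 4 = 12.25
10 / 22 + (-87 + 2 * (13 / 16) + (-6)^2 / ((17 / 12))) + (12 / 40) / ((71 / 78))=-31428843 / 531080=-59.18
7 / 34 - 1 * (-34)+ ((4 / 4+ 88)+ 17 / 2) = 2239 / 17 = 131.71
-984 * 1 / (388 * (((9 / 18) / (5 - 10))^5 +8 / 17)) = -139400000 / 25866117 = -5.39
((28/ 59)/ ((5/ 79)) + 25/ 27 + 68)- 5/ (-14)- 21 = 6220181/ 111510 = 55.78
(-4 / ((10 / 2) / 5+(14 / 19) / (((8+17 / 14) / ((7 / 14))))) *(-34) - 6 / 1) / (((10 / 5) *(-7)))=-159021 / 17843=-8.91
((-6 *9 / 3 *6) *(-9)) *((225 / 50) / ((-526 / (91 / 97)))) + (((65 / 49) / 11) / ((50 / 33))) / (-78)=-195062171 / 25000780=-7.80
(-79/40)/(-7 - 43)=79/2000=0.04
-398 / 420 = -199 / 210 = -0.95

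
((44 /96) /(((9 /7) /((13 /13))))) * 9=77 /24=3.21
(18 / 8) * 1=9 / 4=2.25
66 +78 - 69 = 75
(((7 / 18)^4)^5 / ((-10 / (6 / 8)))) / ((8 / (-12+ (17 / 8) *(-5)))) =14442400199867772181 / 10878494904657986708853227520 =0.00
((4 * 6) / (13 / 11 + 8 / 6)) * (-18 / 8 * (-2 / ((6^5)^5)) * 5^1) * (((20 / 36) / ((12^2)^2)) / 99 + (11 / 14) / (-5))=-101616593 / 85629298238497387293179904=-0.00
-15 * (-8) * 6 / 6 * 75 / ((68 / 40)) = 90000 / 17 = 5294.12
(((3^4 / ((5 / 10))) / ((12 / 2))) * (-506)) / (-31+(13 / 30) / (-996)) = 408220560 / 926293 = 440.70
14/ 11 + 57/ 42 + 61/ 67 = 36529/ 10318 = 3.54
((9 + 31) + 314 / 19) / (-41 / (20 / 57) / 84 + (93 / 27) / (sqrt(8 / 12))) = 665794080 / 134300093 + 15661497600 * sqrt(6) / 2551701767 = 19.99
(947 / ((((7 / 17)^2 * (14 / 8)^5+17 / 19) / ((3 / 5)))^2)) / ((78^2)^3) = 467813559615488 / 4179379638714212128707225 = 0.00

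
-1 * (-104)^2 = -10816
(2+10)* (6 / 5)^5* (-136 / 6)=-2115072 / 3125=-676.82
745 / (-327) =-745 / 327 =-2.28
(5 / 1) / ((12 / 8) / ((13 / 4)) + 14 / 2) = 65 / 97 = 0.67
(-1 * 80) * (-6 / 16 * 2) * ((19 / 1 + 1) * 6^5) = 9331200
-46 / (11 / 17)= -782 / 11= -71.09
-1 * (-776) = 776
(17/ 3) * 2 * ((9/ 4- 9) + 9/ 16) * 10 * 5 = -14025/ 4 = -3506.25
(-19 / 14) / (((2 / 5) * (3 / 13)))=-1235 / 84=-14.70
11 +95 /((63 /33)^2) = 16346 /441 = 37.07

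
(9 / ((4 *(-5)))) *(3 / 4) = -27 / 80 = -0.34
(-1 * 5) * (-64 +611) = -2735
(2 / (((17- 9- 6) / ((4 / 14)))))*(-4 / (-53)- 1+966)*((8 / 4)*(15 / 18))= 73070 / 159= 459.56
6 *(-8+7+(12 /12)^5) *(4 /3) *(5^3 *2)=0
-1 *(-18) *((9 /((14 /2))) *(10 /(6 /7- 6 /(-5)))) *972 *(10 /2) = 546750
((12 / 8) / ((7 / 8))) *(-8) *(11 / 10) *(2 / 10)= -3.02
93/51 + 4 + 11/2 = 385/34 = 11.32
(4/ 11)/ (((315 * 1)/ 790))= 632/ 693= 0.91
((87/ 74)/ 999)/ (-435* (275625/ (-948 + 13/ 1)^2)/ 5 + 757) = 1014101/ 628675525836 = 0.00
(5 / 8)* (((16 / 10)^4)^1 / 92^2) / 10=16 / 330625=0.00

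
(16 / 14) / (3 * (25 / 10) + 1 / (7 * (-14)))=56 / 367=0.15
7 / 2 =3.50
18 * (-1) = -18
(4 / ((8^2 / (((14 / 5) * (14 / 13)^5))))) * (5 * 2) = 941192 / 371293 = 2.53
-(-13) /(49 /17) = 221 /49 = 4.51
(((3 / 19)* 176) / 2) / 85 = 264 / 1615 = 0.16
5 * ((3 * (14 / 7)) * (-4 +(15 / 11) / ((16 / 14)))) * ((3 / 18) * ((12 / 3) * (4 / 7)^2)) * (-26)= 256880 / 539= 476.59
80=80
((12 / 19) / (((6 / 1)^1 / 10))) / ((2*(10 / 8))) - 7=-125 / 19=-6.58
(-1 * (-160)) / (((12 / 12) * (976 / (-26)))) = -260 / 61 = -4.26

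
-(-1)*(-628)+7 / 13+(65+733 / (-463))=-3394985 / 6019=-564.04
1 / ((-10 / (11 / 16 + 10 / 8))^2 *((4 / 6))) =2883 / 51200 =0.06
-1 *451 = -451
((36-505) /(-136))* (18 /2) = 4221 /136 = 31.04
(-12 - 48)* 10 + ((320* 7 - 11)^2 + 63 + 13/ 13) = 4967905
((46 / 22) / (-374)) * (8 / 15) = -92 / 30855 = -0.00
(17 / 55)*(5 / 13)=0.12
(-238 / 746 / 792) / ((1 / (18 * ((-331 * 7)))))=275723 / 16412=16.80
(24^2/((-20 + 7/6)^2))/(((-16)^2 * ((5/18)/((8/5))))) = 11664/319225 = 0.04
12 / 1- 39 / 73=837 / 73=11.47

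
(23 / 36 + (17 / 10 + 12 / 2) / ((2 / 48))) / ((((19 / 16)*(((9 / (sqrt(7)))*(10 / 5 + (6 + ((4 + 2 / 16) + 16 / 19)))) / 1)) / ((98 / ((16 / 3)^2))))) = 1635571*sqrt(7) / 354780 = 12.20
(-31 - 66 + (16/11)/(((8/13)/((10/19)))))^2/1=400520169/43681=9169.21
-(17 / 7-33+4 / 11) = 30.21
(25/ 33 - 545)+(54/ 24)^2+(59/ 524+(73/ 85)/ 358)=-567307145303/ 1052391120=-539.06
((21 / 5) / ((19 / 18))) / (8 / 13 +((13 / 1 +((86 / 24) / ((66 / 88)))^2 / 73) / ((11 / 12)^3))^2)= 208761061806297 / 15705030036888700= 0.01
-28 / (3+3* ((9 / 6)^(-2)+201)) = -42 / 911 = -0.05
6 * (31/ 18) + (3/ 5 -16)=-76/ 15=-5.07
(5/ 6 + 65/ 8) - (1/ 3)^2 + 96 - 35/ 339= 852197/ 8136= 104.74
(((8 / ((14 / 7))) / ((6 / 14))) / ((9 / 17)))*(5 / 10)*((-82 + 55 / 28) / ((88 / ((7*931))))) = -52247.09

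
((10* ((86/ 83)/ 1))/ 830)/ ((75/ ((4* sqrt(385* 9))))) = 0.04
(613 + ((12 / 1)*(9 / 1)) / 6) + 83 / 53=33526 / 53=632.57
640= 640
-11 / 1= -11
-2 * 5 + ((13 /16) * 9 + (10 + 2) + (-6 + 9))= 197 /16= 12.31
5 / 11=0.45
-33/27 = -11/9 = -1.22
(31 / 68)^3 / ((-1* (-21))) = 0.00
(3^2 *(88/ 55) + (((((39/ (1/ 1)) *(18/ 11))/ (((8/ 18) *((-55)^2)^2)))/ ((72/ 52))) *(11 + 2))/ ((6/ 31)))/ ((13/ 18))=104366564667/ 5234157500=19.94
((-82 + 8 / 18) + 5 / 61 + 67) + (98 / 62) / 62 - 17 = -31.45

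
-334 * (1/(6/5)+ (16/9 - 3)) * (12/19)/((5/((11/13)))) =51436/3705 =13.88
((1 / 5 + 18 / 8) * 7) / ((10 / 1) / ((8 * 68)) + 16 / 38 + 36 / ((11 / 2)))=4874716 / 1985385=2.46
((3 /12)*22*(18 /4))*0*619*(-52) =0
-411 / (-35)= 411 / 35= 11.74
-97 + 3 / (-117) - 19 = -4525 / 39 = -116.03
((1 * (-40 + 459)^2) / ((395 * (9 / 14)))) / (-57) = -2457854 / 202635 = -12.13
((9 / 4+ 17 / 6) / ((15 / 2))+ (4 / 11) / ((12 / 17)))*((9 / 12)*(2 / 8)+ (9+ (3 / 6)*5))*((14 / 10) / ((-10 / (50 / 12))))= -140539 / 17280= -8.13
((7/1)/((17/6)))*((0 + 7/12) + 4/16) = 35/17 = 2.06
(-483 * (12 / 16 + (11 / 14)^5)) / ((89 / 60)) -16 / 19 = -11126651827 / 32480728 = -342.56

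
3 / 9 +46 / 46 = 4 / 3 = 1.33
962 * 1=962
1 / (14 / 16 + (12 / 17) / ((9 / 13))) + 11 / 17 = 15439 / 13141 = 1.17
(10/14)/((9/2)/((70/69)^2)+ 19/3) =21000/314747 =0.07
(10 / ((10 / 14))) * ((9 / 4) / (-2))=-63 / 4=-15.75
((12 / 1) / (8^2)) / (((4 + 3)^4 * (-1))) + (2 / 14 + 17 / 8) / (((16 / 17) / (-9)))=-6664857 / 307328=-21.69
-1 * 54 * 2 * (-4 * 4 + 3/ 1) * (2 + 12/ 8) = 4914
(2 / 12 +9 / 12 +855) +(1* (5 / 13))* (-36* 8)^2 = 5110163 / 156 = 32757.46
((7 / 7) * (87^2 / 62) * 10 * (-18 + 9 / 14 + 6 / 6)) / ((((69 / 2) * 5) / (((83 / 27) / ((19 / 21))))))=-15984887 / 40641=-393.32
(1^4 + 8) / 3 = 3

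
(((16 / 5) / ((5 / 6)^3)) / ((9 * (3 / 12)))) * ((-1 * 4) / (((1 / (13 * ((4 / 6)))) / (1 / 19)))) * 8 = -425984 / 11875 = -35.87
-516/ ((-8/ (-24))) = -1548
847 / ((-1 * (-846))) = 847 / 846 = 1.00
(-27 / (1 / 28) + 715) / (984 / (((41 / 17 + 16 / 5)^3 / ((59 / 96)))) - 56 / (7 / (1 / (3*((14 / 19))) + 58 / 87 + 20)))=124593970284 / 503026580687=0.25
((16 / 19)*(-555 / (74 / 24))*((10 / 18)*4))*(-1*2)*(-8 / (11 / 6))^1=-2939.71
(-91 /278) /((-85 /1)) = 91 /23630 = 0.00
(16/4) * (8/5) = 32/5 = 6.40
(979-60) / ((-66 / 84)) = -12866 / 11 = -1169.64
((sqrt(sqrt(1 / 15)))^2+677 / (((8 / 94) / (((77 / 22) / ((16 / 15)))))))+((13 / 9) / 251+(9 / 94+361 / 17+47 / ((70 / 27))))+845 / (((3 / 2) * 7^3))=26142.89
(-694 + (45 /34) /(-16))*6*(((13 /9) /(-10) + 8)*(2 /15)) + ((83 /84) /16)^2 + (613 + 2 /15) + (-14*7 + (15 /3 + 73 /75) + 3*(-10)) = -990531965797 /255897600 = -3870.81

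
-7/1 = -7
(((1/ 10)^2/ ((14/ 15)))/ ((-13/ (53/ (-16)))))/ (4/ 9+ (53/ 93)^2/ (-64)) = 152799/ 24590930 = 0.01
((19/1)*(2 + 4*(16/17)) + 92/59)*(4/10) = 222844/5015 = 44.44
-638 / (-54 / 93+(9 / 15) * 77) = -98890 / 7071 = -13.99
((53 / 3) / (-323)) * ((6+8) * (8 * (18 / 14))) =-2544 / 323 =-7.88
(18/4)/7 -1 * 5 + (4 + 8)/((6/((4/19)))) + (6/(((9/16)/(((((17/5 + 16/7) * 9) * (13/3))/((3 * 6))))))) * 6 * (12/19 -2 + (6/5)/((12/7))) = -530.93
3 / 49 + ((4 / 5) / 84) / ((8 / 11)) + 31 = 182717 / 5880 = 31.07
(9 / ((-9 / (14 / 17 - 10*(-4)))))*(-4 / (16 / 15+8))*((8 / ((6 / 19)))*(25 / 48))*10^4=2060312500 / 867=2376369.67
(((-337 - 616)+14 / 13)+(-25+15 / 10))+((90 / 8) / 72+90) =-368271 / 416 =-885.27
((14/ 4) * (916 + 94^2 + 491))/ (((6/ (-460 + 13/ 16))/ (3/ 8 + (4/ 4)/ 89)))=-1059709.25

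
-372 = -372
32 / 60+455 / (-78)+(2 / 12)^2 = -949 / 180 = -5.27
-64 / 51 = -1.25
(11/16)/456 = 11/7296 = 0.00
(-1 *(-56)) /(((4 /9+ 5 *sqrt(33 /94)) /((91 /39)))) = -442176 /65321+ 52920 *sqrt(3102) /65321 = 38.35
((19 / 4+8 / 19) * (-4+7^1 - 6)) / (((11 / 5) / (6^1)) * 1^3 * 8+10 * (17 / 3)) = -5895 / 22648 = -0.26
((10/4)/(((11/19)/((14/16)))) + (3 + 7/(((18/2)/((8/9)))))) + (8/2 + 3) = 206281/14256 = 14.47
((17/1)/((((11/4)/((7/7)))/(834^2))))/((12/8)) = 31531872/11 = 2866533.82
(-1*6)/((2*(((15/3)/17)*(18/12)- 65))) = 102/2195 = 0.05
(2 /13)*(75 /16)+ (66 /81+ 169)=478865 /2808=170.54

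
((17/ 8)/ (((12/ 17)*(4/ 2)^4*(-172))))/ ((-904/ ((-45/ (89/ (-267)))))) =13005/ 79609856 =0.00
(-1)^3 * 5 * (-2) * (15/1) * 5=750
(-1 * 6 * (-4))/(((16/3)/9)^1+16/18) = 81/5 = 16.20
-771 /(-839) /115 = 771 /96485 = 0.01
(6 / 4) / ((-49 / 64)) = -96 / 49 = -1.96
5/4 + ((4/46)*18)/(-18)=107/92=1.16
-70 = -70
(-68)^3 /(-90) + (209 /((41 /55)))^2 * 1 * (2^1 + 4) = 35940736846 /75645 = 475123.76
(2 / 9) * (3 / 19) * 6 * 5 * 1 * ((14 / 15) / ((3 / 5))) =280 / 171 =1.64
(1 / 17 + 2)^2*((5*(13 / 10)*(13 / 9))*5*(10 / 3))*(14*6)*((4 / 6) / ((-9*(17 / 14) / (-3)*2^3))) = 507211250 / 397953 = 1274.55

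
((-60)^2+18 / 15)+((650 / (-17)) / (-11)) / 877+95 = 3030868769 / 819995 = 3696.20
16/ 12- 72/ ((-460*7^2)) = 22594/ 16905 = 1.34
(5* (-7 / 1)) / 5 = -7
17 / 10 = 1.70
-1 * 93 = -93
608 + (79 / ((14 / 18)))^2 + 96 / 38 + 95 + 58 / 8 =41073975 / 3724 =11029.53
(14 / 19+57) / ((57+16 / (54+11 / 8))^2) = 215285153 / 12237779179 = 0.02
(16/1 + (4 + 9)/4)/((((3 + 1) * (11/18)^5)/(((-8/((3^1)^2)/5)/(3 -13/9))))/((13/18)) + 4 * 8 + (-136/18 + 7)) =26270244/37275071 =0.70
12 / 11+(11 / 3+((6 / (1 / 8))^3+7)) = 3649924 / 33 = 110603.76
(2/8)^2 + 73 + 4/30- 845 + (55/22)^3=-181483/240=-756.18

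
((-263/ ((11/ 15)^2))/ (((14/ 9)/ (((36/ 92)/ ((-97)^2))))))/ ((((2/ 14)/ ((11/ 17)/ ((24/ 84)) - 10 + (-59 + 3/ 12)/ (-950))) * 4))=95040032535/ 541301425984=0.18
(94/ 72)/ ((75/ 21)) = 329/ 900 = 0.37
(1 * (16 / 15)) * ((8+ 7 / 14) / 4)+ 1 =49 / 15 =3.27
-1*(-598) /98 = 299 /49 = 6.10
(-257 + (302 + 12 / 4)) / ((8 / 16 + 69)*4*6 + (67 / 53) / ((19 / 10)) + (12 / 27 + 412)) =217512 / 9430549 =0.02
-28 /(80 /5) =-7 /4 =-1.75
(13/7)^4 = 28561/2401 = 11.90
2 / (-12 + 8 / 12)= -3 / 17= -0.18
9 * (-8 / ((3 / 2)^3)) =-64 / 3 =-21.33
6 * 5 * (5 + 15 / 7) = 1500 / 7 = 214.29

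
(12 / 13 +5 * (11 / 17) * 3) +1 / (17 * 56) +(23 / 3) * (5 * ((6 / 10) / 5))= 942433 / 61880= 15.23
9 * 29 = 261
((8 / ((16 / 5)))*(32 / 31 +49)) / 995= 1551 / 12338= 0.13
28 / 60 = 0.47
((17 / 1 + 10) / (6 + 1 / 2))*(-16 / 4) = -216 / 13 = -16.62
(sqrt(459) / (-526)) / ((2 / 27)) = -81 * sqrt(51) / 1052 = -0.55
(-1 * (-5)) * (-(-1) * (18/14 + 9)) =360/7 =51.43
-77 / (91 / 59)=-649 / 13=-49.92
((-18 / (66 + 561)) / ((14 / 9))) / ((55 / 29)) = -783 / 80465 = -0.01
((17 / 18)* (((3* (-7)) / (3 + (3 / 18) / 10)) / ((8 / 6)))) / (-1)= 1785 / 362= 4.93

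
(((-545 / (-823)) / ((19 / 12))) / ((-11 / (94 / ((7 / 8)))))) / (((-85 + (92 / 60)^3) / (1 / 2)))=2074815000 / 82690473173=0.03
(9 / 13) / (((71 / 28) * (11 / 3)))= 756 / 10153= 0.07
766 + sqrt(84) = 2 * sqrt(21) + 766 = 775.17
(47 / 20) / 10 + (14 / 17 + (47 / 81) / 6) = 954457 / 826200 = 1.16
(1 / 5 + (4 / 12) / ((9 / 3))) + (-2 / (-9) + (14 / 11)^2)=3908 / 1815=2.15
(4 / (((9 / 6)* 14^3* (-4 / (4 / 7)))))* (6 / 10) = -0.00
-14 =-14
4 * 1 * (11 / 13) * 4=176 / 13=13.54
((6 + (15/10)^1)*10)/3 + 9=34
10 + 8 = 18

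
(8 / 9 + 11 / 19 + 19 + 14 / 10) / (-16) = -18697 / 13680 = -1.37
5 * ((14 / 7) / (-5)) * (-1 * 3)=6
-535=-535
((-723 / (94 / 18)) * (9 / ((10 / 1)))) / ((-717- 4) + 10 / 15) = 175689 / 1015670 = 0.17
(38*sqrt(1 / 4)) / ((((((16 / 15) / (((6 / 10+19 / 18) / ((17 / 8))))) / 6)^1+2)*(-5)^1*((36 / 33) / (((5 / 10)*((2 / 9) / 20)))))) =-31141 / 3585600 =-0.01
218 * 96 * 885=18521280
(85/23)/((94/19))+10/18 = 25345/19458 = 1.30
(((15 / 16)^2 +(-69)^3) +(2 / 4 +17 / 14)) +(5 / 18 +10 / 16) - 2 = -5298169025 / 16128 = -328507.50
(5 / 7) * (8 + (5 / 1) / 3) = 145 / 21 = 6.90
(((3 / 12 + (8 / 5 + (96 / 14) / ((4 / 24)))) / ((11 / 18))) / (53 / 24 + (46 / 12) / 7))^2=1971216 / 3025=651.64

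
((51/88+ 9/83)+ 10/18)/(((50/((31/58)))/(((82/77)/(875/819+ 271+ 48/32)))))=8714017/168399015400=0.00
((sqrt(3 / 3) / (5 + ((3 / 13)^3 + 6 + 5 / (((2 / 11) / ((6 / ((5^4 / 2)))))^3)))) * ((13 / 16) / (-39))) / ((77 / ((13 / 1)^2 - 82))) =-107275390625 / 50213740657696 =-0.00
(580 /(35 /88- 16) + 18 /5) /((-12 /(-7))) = -806701 /41190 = -19.58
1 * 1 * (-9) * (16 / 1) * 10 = -1440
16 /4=4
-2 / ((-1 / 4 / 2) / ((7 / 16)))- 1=6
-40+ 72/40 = -191/5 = -38.20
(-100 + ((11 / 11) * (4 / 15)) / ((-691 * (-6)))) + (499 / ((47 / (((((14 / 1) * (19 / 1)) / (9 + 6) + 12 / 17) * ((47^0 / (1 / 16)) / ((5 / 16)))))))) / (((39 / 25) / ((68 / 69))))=8169921293978 / 1310934105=6232.14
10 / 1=10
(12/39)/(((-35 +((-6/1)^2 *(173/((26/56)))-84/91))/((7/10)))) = 14/869585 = 0.00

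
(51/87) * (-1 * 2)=-34/29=-1.17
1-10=-9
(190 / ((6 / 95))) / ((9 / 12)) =36100 / 9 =4011.11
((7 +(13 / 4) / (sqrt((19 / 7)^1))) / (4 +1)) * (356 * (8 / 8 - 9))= -19936 / 5 - 9256 * sqrt(133) / 95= -5110.84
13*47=611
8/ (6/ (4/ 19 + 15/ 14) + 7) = 0.68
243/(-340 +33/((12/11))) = -324/413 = -0.78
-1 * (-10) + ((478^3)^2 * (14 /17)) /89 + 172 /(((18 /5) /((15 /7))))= 3506829975073838456 /31773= 110371383724352.07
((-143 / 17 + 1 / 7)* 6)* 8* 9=-425088 / 119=-3572.17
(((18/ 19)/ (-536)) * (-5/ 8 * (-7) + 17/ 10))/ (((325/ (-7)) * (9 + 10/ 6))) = 45927/ 2118272000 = 0.00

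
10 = 10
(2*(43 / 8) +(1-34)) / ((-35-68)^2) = -89 / 42436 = -0.00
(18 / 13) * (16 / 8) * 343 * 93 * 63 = 72346932 / 13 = 5565148.62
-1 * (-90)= 90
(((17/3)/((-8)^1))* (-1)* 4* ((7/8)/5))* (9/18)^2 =119/960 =0.12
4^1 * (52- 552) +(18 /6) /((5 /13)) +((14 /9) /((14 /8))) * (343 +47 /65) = -986701 /585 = -1686.67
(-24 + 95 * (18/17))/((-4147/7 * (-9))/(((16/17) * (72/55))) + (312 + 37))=1166592/71232533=0.02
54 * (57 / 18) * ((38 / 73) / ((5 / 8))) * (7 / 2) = 181944 / 365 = 498.48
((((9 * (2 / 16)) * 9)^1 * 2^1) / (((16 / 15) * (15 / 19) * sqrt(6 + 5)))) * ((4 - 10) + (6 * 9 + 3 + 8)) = 90801 * sqrt(11) / 704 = 427.77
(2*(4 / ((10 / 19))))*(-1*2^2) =-304 / 5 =-60.80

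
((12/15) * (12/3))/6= 0.53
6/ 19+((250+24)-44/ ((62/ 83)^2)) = 3568931/ 18259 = 195.46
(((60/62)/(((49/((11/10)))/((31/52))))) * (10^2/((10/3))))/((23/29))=14355/29302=0.49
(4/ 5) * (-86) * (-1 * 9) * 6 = 18576/ 5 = 3715.20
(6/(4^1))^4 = 81/16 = 5.06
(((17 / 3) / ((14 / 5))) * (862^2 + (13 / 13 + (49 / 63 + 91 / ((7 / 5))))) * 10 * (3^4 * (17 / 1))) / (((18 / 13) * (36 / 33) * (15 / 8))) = 1381974260095 / 189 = 7312033122.20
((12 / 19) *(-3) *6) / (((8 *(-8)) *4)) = 0.04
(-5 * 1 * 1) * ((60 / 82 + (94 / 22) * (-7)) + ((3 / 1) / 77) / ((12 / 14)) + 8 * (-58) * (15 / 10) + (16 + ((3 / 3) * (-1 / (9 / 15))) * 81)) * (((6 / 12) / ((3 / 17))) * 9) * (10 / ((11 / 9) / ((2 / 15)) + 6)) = 2912381775 / 41041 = 70962.74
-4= -4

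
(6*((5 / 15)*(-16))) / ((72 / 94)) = -376 / 9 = -41.78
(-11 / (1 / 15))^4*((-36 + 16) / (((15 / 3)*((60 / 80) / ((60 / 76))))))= -59296050000 / 19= -3120844736.84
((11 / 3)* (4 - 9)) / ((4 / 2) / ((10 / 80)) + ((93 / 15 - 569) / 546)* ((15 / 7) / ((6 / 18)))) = -5005 / 2559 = -1.96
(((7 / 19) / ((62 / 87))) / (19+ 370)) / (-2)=-609 / 916484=-0.00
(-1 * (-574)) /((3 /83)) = 47642 /3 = 15880.67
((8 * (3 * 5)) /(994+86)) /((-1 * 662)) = -1 /5958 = -0.00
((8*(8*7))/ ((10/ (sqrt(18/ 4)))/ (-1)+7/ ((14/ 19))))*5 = 268800*sqrt(2)/ 2449+766080/ 2449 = 468.04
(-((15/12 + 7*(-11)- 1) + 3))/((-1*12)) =-6.15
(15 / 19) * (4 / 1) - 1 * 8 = -92 / 19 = -4.84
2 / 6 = 0.33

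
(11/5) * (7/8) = 77/40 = 1.92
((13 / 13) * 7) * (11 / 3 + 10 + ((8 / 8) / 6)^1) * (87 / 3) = 16849 / 6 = 2808.17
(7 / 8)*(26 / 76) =91 / 304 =0.30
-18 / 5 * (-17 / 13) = 306 / 65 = 4.71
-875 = -875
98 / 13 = 7.54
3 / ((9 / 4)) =4 / 3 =1.33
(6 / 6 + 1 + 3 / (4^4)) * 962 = 247715 / 128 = 1935.27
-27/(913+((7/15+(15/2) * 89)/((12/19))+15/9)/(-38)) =-369360/12108499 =-0.03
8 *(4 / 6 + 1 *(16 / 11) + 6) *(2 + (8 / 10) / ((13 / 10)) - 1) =15008 / 143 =104.95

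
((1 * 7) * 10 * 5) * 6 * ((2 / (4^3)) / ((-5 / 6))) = -315 / 4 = -78.75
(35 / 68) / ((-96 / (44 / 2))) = -385 / 3264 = -0.12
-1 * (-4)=4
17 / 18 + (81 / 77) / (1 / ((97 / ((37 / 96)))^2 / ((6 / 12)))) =252857903125 / 1897434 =133263.08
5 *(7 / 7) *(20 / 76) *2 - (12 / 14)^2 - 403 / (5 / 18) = -6744644 / 4655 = -1448.90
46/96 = 23/48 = 0.48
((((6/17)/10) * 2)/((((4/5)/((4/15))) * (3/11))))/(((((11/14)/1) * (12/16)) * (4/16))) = 0.59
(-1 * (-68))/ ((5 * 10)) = 1.36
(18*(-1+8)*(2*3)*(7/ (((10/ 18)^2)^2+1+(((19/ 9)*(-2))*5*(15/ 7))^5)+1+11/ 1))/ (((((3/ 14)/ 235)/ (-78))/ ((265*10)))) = -21481764564394542960536166000/ 10446042595862449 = -2056450025668.40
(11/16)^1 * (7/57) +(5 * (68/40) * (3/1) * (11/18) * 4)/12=14443/2736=5.28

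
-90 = -90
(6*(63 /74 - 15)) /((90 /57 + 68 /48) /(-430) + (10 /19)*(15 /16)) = -174.51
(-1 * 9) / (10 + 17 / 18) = -162 / 197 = -0.82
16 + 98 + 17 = 131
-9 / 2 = -4.50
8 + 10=18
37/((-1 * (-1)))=37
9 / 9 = 1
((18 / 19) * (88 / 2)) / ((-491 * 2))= -396 / 9329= -0.04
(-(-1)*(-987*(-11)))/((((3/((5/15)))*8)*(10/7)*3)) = 25333/720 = 35.18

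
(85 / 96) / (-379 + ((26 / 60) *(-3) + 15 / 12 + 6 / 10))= -425 / 181656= -0.00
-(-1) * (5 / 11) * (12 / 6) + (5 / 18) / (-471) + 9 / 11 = 161027 / 93258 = 1.73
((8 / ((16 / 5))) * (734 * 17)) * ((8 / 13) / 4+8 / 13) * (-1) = -311950 / 13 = -23996.15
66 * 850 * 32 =1795200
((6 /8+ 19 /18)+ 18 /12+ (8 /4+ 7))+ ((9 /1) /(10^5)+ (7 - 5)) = 12875081 /900000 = 14.31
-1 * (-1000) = 1000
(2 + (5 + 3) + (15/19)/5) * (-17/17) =-193/19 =-10.16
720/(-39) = -240/13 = -18.46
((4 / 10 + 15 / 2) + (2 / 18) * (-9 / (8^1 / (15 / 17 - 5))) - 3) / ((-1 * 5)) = -1.08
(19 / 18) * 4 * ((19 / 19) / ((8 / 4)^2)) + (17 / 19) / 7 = 2833 / 2394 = 1.18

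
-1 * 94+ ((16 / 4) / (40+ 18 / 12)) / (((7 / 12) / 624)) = 5290 / 581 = 9.10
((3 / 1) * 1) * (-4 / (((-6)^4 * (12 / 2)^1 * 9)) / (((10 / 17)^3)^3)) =-118587876497 / 5832000000000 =-0.02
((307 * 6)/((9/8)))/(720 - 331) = 4912/1167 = 4.21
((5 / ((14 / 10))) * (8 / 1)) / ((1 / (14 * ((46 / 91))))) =18400 / 91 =202.20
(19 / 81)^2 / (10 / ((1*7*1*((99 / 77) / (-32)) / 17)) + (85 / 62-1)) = -22382 / 245726217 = -0.00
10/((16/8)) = 5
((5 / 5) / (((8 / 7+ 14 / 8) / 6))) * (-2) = -112 / 27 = -4.15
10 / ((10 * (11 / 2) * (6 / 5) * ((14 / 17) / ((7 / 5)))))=17 / 66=0.26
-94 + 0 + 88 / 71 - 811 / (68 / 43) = -2923831 / 4828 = -605.60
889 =889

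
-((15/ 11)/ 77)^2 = -0.00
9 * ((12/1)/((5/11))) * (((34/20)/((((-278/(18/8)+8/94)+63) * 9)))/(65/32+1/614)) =-518058816/1418995025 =-0.37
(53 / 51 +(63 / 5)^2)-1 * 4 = 198644 / 1275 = 155.80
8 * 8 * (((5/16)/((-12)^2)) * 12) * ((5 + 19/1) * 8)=320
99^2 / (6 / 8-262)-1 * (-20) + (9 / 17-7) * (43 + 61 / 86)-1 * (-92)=-14468219 / 69445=-208.34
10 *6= 60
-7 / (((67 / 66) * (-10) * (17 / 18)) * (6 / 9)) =6237 / 5695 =1.10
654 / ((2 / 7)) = 2289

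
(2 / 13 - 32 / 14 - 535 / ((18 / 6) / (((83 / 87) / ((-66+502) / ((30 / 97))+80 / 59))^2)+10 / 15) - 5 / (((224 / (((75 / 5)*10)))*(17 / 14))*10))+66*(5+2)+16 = 69478301994111579024181 / 146087940856635783824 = 475.59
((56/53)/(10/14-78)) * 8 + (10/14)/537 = -0.11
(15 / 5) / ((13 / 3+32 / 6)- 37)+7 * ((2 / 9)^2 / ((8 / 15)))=596 / 1107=0.54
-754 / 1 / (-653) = 754 / 653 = 1.15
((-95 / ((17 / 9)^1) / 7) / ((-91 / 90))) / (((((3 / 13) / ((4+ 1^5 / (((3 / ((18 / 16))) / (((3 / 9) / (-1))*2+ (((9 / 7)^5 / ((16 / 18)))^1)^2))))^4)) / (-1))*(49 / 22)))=-526090724233912318052475081122211346579503055224819075 / 4464599790899641043750254974803782825481577955328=-117836.03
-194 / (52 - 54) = 97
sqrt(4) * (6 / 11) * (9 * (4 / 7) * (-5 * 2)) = -4320 / 77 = -56.10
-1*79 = -79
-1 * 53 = -53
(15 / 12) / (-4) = -5 / 16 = -0.31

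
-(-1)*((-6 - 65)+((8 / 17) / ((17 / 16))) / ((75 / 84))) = -509391 / 7225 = -70.50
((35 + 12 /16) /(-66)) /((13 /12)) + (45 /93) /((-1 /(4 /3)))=-71 /62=-1.15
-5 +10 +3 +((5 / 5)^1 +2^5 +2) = 43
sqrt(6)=2.45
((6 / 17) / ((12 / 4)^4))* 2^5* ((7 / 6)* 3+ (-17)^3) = -34912 / 51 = -684.55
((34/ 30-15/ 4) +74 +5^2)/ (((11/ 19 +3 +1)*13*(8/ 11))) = 1208647/ 542880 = 2.23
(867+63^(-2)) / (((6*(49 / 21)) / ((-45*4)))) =-34411240 / 3087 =-11147.15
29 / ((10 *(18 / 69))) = 667 / 60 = 11.12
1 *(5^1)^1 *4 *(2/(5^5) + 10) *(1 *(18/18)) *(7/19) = 875056/11875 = 73.69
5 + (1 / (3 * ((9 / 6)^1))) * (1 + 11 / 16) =43 / 8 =5.38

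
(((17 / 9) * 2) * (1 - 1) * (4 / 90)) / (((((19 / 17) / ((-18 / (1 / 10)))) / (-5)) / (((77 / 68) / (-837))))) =0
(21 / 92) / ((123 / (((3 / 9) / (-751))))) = -7 / 8498316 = -0.00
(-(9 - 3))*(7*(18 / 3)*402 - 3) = -101286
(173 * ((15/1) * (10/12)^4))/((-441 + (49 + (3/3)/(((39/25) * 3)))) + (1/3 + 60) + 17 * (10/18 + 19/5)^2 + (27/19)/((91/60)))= -70105546875/448792192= -156.21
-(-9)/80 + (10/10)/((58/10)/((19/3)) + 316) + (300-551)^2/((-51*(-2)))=4463826529/7225680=617.77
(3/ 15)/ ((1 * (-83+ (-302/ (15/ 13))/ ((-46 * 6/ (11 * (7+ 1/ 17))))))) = -1173/ 54935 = -0.02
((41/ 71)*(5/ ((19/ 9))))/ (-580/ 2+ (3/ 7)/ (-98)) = -1265670/ 268374107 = -0.00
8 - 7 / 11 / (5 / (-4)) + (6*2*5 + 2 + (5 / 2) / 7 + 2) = 56107 / 770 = 72.87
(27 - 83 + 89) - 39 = -6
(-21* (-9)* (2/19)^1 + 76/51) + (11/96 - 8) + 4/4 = 149867/10336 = 14.50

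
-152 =-152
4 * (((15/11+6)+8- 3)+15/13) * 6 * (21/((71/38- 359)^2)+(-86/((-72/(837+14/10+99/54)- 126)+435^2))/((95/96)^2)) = -12242204025952054407456/125885189030882622902275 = -0.10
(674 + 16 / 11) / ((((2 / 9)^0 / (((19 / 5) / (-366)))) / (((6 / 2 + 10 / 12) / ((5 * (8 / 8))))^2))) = -7467893 / 1811700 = -4.12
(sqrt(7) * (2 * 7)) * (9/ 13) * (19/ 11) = 44.29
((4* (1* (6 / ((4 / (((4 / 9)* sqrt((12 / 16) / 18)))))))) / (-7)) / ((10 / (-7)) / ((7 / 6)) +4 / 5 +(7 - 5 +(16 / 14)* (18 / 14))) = -35* sqrt(6) / 3357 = -0.03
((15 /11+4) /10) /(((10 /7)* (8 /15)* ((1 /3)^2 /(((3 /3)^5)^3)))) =11151 /1760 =6.34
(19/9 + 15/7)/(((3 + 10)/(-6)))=-536/273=-1.96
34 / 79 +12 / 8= 1.93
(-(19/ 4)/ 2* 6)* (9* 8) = -1026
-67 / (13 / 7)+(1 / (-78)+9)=-2113 / 78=-27.09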